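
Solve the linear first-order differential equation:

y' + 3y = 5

Using integrating factor method:

General solution: y = 5/3 + Ce^(-3x)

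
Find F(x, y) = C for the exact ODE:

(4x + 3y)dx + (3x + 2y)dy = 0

Verify exactness: ∂M/∂y = ∂N/∂x ✓
Find F(x,y) such that ∂F/∂x = M, ∂F/∂y = N
Solution: 2x² + 3xy + y² = C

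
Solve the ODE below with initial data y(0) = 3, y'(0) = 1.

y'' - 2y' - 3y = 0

General solution: y = C₁e^(3x) + C₂e^(-x)
Applying ICs: C₁ = 1, C₂ = 2
Particular solution: y = e^(3x) + 2e^(-x)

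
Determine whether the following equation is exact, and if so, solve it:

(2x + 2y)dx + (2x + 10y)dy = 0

Verify exactness: ∂M/∂y = ∂N/∂x ✓
Find F(x,y) such that ∂F/∂x = M, ∂F/∂y = N
Solution: x² + 2xy + 5y² = C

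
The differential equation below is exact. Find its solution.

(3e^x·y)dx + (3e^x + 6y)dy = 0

Verify exactness: ∂M/∂y = ∂N/∂x ✓
Find F(x,y) such that ∂F/∂x = M, ∂F/∂y = N
Solution: 3e^x·y + 3y² = C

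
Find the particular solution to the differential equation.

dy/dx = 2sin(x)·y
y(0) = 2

General solution: y = Ce^(-2cos(x))
Applying IC y(0) = 2:
Particular solution: y = 2e^(2(1-cos(x)))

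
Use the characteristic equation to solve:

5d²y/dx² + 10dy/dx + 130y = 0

Characteristic equation: 5r² + 10r + 130 = 0
Divide by 5: r² + 2r + 26 = 0
Roots: r = -1 ± 5i (complex conjugates)
General solution: y = e^(-x)(C₁cos(5x) + C₂sin(5x))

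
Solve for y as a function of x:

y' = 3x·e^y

Separating variables and integrating:
-e^(-y) = 3x²/2 + C

General solution: y = -ln(C - 3x²/2)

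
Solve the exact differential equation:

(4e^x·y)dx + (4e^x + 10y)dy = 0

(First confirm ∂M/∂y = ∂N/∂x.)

Verify exactness: ∂M/∂y = ∂N/∂x ✓
Find F(x,y) such that ∂F/∂x = M, ∂F/∂y = N
Solution: 4e^x·y + 5y² = C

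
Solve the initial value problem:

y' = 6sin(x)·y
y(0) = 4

General solution: y = Ce^(-6cos(x))
Applying IC y(0) = 4:
Particular solution: y = 4e^(6(1-cos(x)))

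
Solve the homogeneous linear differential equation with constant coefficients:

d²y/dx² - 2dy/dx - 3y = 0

Characteristic equation: r² - 2r - 3 = 0
Roots: r = 3, -1 (distinct real)
General solution: y = C₁e^(3x) + C₂e^(-x)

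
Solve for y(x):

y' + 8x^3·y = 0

Using integrating factor method:

General solution: y = Ce^(-2x^4)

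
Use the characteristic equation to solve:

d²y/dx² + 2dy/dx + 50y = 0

Characteristic equation: r² + 2r + 50 = 0
Roots: r = -1 ± 7i (complex conjugates)
General solution: y = e^(-x)(C₁cos(7x) + C₂sin(7x))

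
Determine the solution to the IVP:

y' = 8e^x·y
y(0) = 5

General solution: y = Ce^(8e^x)
Applying IC y(0) = 5:
Particular solution: y = 5e^(8(e^x - 1))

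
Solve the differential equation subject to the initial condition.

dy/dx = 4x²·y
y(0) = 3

General solution: y = Ce^(4x³/3)
Applying IC y(0) = 3:
Particular solution: y = 3e^(4x³/3)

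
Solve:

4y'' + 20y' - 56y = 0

Characteristic equation: 4r² + 20r - 56 = 0
Divide by 4: r² + 5r - 14 = 0
Roots: r = 2, -7 (distinct real)
General solution: y = C₁e^(2x) + C₂e^(-7x)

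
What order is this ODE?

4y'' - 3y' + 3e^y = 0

The order is 2 (highest derivative is of order 2).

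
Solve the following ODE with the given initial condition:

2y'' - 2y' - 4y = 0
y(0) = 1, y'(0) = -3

General solution: y = C₁e^(2x) + C₂e^(-x)
Applying ICs: C₁ = -2/3, C₂ = 5/3
Particular solution: y = -(2/3)e^(2x) + (5/3)e^(-x)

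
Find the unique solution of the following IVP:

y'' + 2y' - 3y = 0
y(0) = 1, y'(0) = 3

General solution: y = C₁e^x + C₂e^(-3x)
Applying ICs: C₁ = 3/2, C₂ = -1/2
Particular solution: y = (3/2)e^x - (1/2)e^(-3x)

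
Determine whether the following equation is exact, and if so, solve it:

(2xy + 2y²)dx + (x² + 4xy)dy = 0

Verify exactness: ∂M/∂y = ∂N/∂x ✓
Find F(x,y) such that ∂F/∂x = M, ∂F/∂y = N
Solution: x²y + 2xy² = C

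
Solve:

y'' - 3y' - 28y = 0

Characteristic equation: r² - 3r - 28 = 0
Roots: r = 7, -4 (distinct real)
General solution: y = C₁e^(7x) + C₂e^(-4x)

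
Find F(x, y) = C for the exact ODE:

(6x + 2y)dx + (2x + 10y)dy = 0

Verify exactness: ∂M/∂y = ∂N/∂x ✓
Find F(x,y) such that ∂F/∂x = M, ∂F/∂y = N
Solution: 3x² + 2xy + 5y² = C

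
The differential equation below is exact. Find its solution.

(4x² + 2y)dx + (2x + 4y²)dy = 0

Verify exactness: ∂M/∂y = ∂N/∂x ✓
Find F(x,y) such that ∂F/∂x = M, ∂F/∂y = N
Solution: 4x³/3 + 2xy + 4y³/3 = C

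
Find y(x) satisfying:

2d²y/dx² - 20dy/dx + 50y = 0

Characteristic equation: 2r² - 20r + 50 = 0
Divide by 2: r² - 10r + 25 = 0
Factored: (r - 5)² = 0
Repeated root: r = 5
General solution: y = (C₁ + C₂x)e^(5x)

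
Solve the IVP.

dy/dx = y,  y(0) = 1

General solution: y = Ce^x
Applying IC y(0) = 1:
Particular solution: y = e^x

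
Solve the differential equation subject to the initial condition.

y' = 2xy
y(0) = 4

General solution: y = Ce^(x²)
Applying IC y(0) = 4:
Particular solution: y = 4e^(x²)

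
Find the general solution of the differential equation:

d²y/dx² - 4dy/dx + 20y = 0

Characteristic equation: r² - 4r + 20 = 0
Roots: r = 2 ± 4i (complex conjugates)
General solution: y = e^(2x)(C₁cos(4x) + C₂sin(4x))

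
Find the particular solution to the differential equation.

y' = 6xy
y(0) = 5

General solution: y = Ce^(3x²)
Applying IC y(0) = 5:
Particular solution: y = 5e^(3x²)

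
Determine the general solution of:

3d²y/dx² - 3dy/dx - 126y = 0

Characteristic equation: 3r² - 3r - 126 = 0
Divide by 3: r² - r - 42 = 0
Roots: r = 7, -6 (distinct real)
General solution: y = C₁e^(7x) + C₂e^(-6x)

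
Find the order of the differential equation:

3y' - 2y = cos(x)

The order is 1 (highest derivative is of order 1).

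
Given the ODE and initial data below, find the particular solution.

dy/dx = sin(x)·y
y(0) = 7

General solution: y = Ce^(-cos(x))
Applying IC y(0) = 7:
Particular solution: y = 7e^(1-cos(x))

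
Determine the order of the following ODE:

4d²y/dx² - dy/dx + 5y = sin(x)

The order is 2 (highest derivative is of order 2).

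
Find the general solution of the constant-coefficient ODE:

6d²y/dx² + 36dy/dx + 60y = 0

Characteristic equation: 6r² + 36r + 60 = 0
Divide by 6: r² + 6r + 10 = 0
Roots: r = -3 ± i (complex conjugates)
General solution: y = e^(-3x)(C₁cos(x) + C₂sin(x))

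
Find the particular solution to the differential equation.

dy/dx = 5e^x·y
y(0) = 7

General solution: y = Ce^(5e^x)
Applying IC y(0) = 7:
Particular solution: y = 7e^(5(e^x - 1))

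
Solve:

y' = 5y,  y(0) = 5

General solution: y = Ce^(5x)
Applying IC y(0) = 5:
Particular solution: y = 5e^(5x)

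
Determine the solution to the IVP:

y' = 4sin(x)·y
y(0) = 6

General solution: y = Ce^(-4cos(x))
Applying IC y(0) = 6:
Particular solution: y = 6e^(4(1-cos(x)))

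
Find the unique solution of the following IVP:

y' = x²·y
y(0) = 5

General solution: y = Ce^(x³/3)
Applying IC y(0) = 5:
Particular solution: y = 5e^(x³/3)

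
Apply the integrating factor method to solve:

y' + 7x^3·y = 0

Using integrating factor method:

General solution: y = Ce^(-7x^4/4)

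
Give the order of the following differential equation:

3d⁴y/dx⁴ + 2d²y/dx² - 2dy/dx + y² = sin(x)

The order is 4 (highest derivative is of order 4).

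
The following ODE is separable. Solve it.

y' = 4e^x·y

Separating variables and integrating:
ln|y| = 4e^x + C

General solution: y = Ce^(4e^x)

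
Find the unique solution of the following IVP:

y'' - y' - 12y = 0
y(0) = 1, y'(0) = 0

General solution: y = C₁e^(4x) + C₂e^(-3x)
Applying ICs: C₁ = 3/7, C₂ = 4/7
Particular solution: y = (3/7)e^(4x) + (4/7)e^(-3x)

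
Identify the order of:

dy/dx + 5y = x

The order is 1 (highest derivative is of order 1).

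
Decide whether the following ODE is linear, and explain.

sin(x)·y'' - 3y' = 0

Linear (y and its derivatives appear to the first power only, no products of y terms)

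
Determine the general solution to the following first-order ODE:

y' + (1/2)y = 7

Using integrating factor method:

General solution: y = 14 + Ce^(-x/2)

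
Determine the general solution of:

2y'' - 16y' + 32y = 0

Characteristic equation: 2r² - 16r + 32 = 0
Divide by 2: r² - 8r + 16 = 0
Factored: (r - 4)² = 0
Repeated root: r = 4
General solution: y = (C₁ + C₂x)e^(4x)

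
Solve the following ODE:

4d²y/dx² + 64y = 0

Characteristic equation: 4r² + 64 = 0
Divide by 4: r² + 16 = 0
Roots: r = ±4i (complex conjugates)
General solution: y = C₁cos(4x) + C₂sin(4x)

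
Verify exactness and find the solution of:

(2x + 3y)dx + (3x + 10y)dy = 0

Verify exactness: ∂M/∂y = ∂N/∂x ✓
Find F(x,y) such that ∂F/∂x = M, ∂F/∂y = N
Solution: x² + 3xy + 5y² = C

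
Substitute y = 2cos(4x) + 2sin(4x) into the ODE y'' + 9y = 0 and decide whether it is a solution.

Verification:
y'' = -32cos(4x) - 32sin(4x)
y'' + 9y ≠ 0 (frequency mismatch: got 16 instead of 9)

No, it is not a solution.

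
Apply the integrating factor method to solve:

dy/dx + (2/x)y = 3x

Using integrating factor method:

General solution: y = (3/4)x^2 + Cx^(-2)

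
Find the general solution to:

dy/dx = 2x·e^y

Separating variables and integrating:
-e^(-y) = x² + C

General solution: y = -ln(C - x²)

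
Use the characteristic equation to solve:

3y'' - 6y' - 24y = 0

Characteristic equation: 3r² - 6r - 24 = 0
Divide by 3: r² - 2r - 8 = 0
Roots: r = 4, -2 (distinct real)
General solution: y = C₁e^(4x) + C₂e^(-2x)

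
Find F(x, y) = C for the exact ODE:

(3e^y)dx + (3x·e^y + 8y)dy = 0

Verify exactness: ∂M/∂y = ∂N/∂x ✓
Find F(x,y) such that ∂F/∂x = M, ∂F/∂y = N
Solution: 3x·e^y + 4y² = C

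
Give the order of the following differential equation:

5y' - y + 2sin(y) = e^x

The order is 1 (highest derivative is of order 1).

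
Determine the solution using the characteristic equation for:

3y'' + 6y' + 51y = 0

Characteristic equation: 3r² + 6r + 51 = 0
Divide by 3: r² + 2r + 17 = 0
Roots: r = -1 ± 4i (complex conjugates)
General solution: y = e^(-x)(C₁cos(4x) + C₂sin(4x))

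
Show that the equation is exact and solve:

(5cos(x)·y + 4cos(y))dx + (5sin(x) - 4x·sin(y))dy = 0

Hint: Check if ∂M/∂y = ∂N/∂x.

Verify exactness: ∂M/∂y = ∂N/∂x ✓
Find F(x,y) such that ∂F/∂x = M, ∂F/∂y = N
Solution: 5sin(x)·y + 4x·cos(y) = C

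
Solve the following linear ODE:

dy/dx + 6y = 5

Using integrating factor method:

General solution: y = 5/6 + Ce^(-6x)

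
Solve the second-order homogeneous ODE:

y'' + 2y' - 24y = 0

Characteristic equation: r² + 2r - 24 = 0
Roots: r = 4, -6 (distinct real)
General solution: y = C₁e^(4x) + C₂e^(-6x)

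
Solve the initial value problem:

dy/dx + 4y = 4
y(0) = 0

General solution: y = 1 + Ce^(-4x)
Applying y(0) = 0: C = 0 - 1 = -1
Particular solution: y = 1 - e^(-4x)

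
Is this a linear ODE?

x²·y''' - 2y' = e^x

Yes. Linear (y and its derivatives appear to the first power only, no products of y terms)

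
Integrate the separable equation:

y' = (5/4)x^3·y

Separating variables and integrating:
ln|y| = 5x^4/16 + C

General solution: y = Ce^(5x^4/16)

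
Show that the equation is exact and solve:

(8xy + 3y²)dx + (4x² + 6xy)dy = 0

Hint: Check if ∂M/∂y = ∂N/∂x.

Verify exactness: ∂M/∂y = ∂N/∂x ✓
Find F(x,y) such that ∂F/∂x = M, ∂F/∂y = N
Solution: 4x²y + 3xy² = C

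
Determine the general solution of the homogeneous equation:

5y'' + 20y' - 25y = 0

Characteristic equation: 5r² + 20r - 25 = 0
Divide by 5: r² + 4r - 5 = 0
Roots: r = 1, -5 (distinct real)
General solution: y = C₁e^x + C₂e^(-5x)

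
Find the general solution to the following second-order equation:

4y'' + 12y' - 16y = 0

Characteristic equation: 4r² + 12r - 16 = 0
Divide by 4: r² + 3r - 4 = 0
Roots: r = 1, -4 (distinct real)
General solution: y = C₁e^x + C₂e^(-4x)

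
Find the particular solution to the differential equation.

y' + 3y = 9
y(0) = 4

General solution: y = 3 + Ce^(-3x)
Applying y(0) = 4: C = 4 - 3 = 1
Particular solution: y = 3 + e^(-3x)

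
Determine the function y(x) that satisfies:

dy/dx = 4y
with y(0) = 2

General solution: y = Ce^(4x)
Applying IC y(0) = 2:
Particular solution: y = 2e^(4x)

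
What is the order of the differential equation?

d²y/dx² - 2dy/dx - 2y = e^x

The order is 2 (highest derivative is of order 2).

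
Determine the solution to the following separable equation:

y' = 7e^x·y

Separating variables and integrating:
ln|y| = 7e^x + C

General solution: y = Ce^(7e^x)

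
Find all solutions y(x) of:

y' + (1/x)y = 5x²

Using integrating factor method:

General solution: y = (5/4)x^3 + C/x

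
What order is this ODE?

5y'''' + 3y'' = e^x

The order is 4 (highest derivative is of order 4).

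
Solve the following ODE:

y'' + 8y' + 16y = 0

Characteristic equation: r² + 8r + 16 = 0
Factored: (r + 4)² = 0
Repeated root: r = -4
General solution: y = (C₁ + C₂x)e^(-4x)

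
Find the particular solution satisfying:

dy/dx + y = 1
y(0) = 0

General solution: y = 1 + Ce^(-x)
Applying y(0) = 0: C = 0 - 1 = -1
Particular solution: y = 1 - e^(-x)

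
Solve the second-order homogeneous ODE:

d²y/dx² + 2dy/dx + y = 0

Characteristic equation: r² + 2r + 1 = 0
Factored: (r + 1)² = 0
Repeated root: r = -1
General solution: y = (C₁ + C₂x)e^(-x)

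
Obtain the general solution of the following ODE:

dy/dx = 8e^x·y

Separating variables and integrating:
ln|y| = 8e^x + C

General solution: y = Ce^(8e^x)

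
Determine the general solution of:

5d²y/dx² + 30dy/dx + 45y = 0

Characteristic equation: 5r² + 30r + 45 = 0
Divide by 5: r² + 6r + 9 = 0
Factored: (r + 3)² = 0
Repeated root: r = -3
General solution: y = (C₁ + C₂x)e^(-3x)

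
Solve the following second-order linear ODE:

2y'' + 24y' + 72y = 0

Characteristic equation: 2r² + 24r + 72 = 0
Divide by 2: r² + 12r + 36 = 0
Factored: (r + 6)² = 0
Repeated root: r = -6
General solution: y = (C₁ + C₂x)e^(-6x)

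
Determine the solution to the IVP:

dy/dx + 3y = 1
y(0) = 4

General solution: y = 1/3 + Ce^(-3x)
Applying y(0) = 4: C = 4 - 1/3 = 11/3
Particular solution: y = 1/3 + (11/3)e^(-3x)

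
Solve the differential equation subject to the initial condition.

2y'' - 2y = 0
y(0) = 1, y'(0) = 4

General solution: y = C₁e^x + C₂e^(-x)
Applying ICs: C₁ = 5/2, C₂ = -3/2
Particular solution: y = (5/2)e^x - (3/2)e^(-x)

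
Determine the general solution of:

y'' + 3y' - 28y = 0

Characteristic equation: r² + 3r - 28 = 0
Roots: r = 4, -7 (distinct real)
General solution: y = C₁e^(4x) + C₂e^(-7x)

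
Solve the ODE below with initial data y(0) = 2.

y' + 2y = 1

General solution: y = 1/2 + Ce^(-2x)
Applying y(0) = 2: C = 2 - 1/2 = 3/2
Particular solution: y = 1/2 + (3/2)e^(-2x)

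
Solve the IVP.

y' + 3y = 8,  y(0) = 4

General solution: y = 8/3 + Ce^(-3x)
Applying y(0) = 4: C = 4 - 8/3 = 4/3
Particular solution: y = 8/3 + (4/3)e^(-3x)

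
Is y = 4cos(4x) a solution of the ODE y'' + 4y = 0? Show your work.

Verification:
y'' = -64cos(4x)
y'' + 4y ≠ 0 (frequency mismatch: got 16 instead of 4)

No, it is not a solution.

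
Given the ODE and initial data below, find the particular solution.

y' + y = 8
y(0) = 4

General solution: y = 8 + Ce^(-x)
Applying y(0) = 4: C = 4 - 8 = -4
Particular solution: y = 8 - 4e^(-x)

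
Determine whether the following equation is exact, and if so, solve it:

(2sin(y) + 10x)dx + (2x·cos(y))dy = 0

Verify exactness: ∂M/∂y = ∂N/∂x ✓
Find F(x,y) such that ∂F/∂x = M, ∂F/∂y = N
Solution: 2x·sin(y) + 5x² = C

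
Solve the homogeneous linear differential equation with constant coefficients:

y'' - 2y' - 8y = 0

Characteristic equation: r² - 2r - 8 = 0
Roots: r = 4, -2 (distinct real)
General solution: y = C₁e^(4x) + C₂e^(-2x)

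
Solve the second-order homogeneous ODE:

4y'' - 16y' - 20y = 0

Characteristic equation: 4r² - 16r - 20 = 0
Divide by 4: r² - 4r - 5 = 0
Roots: r = 5, -1 (distinct real)
General solution: y = C₁e^(5x) + C₂e^(-x)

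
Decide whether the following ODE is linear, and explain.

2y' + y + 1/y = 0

Nonlinear (1/y term)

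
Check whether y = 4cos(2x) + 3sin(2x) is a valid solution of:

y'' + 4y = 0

Verification:
y'' = -16cos(2x) - 12sin(2x)
y'' + 4y = 0 ✓

Yes, it is a solution.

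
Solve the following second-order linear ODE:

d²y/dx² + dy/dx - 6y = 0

Characteristic equation: r² + r - 6 = 0
Roots: r = 2, -3 (distinct real)
General solution: y = C₁e^(2x) + C₂e^(-3x)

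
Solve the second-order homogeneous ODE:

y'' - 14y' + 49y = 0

Characteristic equation: r² - 14r + 49 = 0
Factored: (r - 7)² = 0
Repeated root: r = 7
General solution: y = (C₁ + C₂x)e^(7x)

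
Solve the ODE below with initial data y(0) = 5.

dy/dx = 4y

General solution: y = Ce^(4x)
Applying IC y(0) = 5:
Particular solution: y = 5e^(4x)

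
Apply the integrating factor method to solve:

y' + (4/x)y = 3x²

Using integrating factor method:

General solution: y = (3/7)x^3 + Cx^(-4)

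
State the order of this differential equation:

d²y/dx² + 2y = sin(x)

The order is 2 (highest derivative is of order 2).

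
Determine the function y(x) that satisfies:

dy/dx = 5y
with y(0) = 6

General solution: y = Ce^(5x)
Applying IC y(0) = 6:
Particular solution: y = 6e^(5x)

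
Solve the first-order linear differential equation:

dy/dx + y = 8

Using integrating factor method:

General solution: y = 8 + Ce^(-x)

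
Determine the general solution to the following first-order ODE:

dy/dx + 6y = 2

Using integrating factor method:

General solution: y = 1/3 + Ce^(-6x)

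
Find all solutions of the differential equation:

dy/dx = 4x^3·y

Separating variables and integrating:
ln|y| = x^4 + C

General solution: y = Ce^(x^4)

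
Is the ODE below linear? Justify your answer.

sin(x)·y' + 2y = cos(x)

Yes. Linear (y and its derivatives appear to the first power only, no products of y terms)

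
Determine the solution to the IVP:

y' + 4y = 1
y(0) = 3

General solution: y = 1/4 + Ce^(-4x)
Applying y(0) = 3: C = 3 - 1/4 = 11/4
Particular solution: y = 1/4 + (11/4)e^(-4x)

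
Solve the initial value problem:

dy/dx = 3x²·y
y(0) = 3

General solution: y = Ce^(x³)
Applying IC y(0) = 3:
Particular solution: y = 3e^(x³)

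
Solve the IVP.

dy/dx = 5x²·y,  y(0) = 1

General solution: y = Ce^(5x³/3)
Applying IC y(0) = 1:
Particular solution: y = e^(5x³/3)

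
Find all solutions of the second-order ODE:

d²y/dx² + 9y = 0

Characteristic equation: r² + 9 = 0
Roots: r = ±3i (complex conjugates)
General solution: y = C₁cos(3x) + C₂sin(3x)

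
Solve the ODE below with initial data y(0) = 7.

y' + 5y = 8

General solution: y = 8/5 + Ce^(-5x)
Applying y(0) = 7: C = 7 - 8/5 = 27/5
Particular solution: y = 8/5 + (27/5)e^(-5x)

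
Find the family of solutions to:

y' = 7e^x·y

Separating variables and integrating:
ln|y| = 7e^x + C

General solution: y = Ce^(7e^x)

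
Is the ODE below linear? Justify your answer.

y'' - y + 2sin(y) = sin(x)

No. Nonlinear (sin(y) is nonlinear in y)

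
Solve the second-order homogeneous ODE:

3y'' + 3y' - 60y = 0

Characteristic equation: 3r² + 3r - 60 = 0
Divide by 3: r² + r - 20 = 0
Roots: r = 4, -5 (distinct real)
General solution: y = C₁e^(4x) + C₂e^(-5x)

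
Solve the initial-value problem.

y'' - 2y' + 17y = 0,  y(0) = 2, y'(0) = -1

General solution: y = e^x(C₁cos(4x) + C₂sin(4x))
Complex roots r = 1 ± 4i
Applying ICs: C₁ = 2, C₂ = -3/4
Particular solution: y = e^x(2cos(4x) - (3/4)sin(4x))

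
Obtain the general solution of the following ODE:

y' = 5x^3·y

Separating variables and integrating:
ln|y| = 5x^4/4 + C

General solution: y = Ce^(5x^4/4)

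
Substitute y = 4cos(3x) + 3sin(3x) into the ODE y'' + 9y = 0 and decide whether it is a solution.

Verification:
y'' = -36cos(3x) - 27sin(3x)
y'' + 9y = 0 ✓

Yes, it is a solution.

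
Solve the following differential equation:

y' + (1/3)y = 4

Using integrating factor method:

General solution: y = 12 + Ce^(-x/3)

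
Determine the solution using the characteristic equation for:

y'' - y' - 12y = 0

Characteristic equation: r² - r - 12 = 0
Roots: r = 4, -3 (distinct real)
General solution: y = C₁e^(4x) + C₂e^(-3x)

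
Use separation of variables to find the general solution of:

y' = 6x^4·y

Separating variables and integrating:
ln|y| = 6x^5/5 + C

General solution: y = Ce^(6x^5/5)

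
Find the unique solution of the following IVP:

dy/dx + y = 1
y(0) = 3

General solution: y = 1 + Ce^(-x)
Applying y(0) = 3: C = 3 - 1 = 2
Particular solution: y = 1 + 2e^(-x)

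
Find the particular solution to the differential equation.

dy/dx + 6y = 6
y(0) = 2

General solution: y = 1 + Ce^(-6x)
Applying y(0) = 2: C = 2 - 1 = 1
Particular solution: y = 1 + e^(-6x)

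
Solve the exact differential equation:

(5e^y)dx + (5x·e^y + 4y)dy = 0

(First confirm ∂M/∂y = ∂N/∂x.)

Verify exactness: ∂M/∂y = ∂N/∂x ✓
Find F(x,y) such that ∂F/∂x = M, ∂F/∂y = N
Solution: 5x·e^y + 2y² = C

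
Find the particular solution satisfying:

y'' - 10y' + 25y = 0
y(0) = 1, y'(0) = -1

General solution: y = (C₁ + C₂x)e^(5x)
Repeated root r = 5
Applying ICs: C₁ = 1, C₂ = -6
Particular solution: y = (1 - 6x)e^(5x)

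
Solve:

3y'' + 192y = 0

Characteristic equation: 3r² + 192 = 0
Divide by 3: r² + 64 = 0
Roots: r = ±8i (complex conjugates)
General solution: y = C₁cos(8x) + C₂sin(8x)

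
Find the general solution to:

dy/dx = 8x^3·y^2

Separating variables and integrating:
-1/y = 2x^4 + C

General solution: y^-1 = -2x^4 + C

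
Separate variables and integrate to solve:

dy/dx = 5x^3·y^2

Separating variables and integrating:
-1/y = 5x^4/4 + C

General solution: y^-1 = (-5/4)x^4 + C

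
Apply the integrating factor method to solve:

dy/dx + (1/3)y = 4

Using integrating factor method:

General solution: y = 12 + Ce^(-x/3)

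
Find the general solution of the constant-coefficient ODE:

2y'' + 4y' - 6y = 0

Characteristic equation: 2r² + 4r - 6 = 0
Divide by 2: r² + 2r - 3 = 0
Roots: r = 1, -3 (distinct real)
General solution: y = C₁e^x + C₂e^(-3x)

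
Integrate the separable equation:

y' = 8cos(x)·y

Separating variables and integrating:
ln|y| = 8sin(x) + C

General solution: y = Ce^(8sin(x))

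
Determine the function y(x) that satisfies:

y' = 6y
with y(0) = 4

General solution: y = Ce^(6x)
Applying IC y(0) = 4:
Particular solution: y = 4e^(6x)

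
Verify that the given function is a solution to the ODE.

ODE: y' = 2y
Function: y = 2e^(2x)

Verification:
y = 2e^(2x)
y' = 4e^(2x)
2y = 4e^(2x)
y' = 2y ✓

Yes, it is a solution.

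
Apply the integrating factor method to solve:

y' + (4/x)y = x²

Using integrating factor method:

General solution: y = (1/7)x^3 + Cx^(-4)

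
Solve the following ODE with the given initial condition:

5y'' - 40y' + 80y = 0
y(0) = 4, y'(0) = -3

General solution: y = (C₁ + C₂x)e^(4x)
Repeated root r = 4
Applying ICs: C₁ = 4, C₂ = -19
Particular solution: y = (4 - 19x)e^(4x)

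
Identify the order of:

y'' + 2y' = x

The order is 2 (highest derivative is of order 2).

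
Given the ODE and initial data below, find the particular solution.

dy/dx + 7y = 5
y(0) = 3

General solution: y = 5/7 + Ce^(-7x)
Applying y(0) = 3: C = 3 - 5/7 = 16/7
Particular solution: y = 5/7 + (16/7)e^(-7x)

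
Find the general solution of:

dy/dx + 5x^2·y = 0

Using integrating factor method:

General solution: y = Ce^(-5x^3/3)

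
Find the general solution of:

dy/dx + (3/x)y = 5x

Using integrating factor method:

General solution: y = x^2 + Cx^(-3)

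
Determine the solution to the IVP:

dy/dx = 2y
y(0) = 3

General solution: y = Ce^(2x)
Applying IC y(0) = 3:
Particular solution: y = 3e^(2x)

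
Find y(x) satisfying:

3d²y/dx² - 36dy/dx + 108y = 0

Characteristic equation: 3r² - 36r + 108 = 0
Divide by 3: r² - 12r + 36 = 0
Factored: (r - 6)² = 0
Repeated root: r = 6
General solution: y = (C₁ + C₂x)e^(6x)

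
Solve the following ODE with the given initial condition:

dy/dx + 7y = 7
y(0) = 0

General solution: y = 1 + Ce^(-7x)
Applying y(0) = 0: C = 0 - 1 = -1
Particular solution: y = 1 - e^(-7x)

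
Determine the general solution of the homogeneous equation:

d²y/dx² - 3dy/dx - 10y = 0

Characteristic equation: r² - 3r - 10 = 0
Roots: r = 5, -2 (distinct real)
General solution: y = C₁e^(5x) + C₂e^(-2x)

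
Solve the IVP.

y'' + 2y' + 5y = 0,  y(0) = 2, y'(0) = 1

General solution: y = e^(-x)(C₁cos(2x) + C₂sin(2x))
Complex roots r = -1 ± 2i
Applying ICs: C₁ = 2, C₂ = 3/2
Particular solution: y = e^(-x)(2cos(2x) + (3/2)sin(2x))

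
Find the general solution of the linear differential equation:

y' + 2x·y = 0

Using integrating factor method:

General solution: y = Ce^(-x^2)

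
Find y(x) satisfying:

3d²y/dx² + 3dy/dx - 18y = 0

Characteristic equation: 3r² + 3r - 18 = 0
Divide by 3: r² + r - 6 = 0
Roots: r = 2, -3 (distinct real)
General solution: y = C₁e^(2x) + C₂e^(-3x)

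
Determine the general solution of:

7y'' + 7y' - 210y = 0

Characteristic equation: 7r² + 7r - 210 = 0
Divide by 7: r² + r - 30 = 0
Roots: r = 5, -6 (distinct real)
General solution: y = C₁e^(5x) + C₂e^(-6x)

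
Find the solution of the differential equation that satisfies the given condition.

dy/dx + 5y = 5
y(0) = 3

General solution: y = 1 + Ce^(-5x)
Applying y(0) = 3: C = 3 - 1 = 2
Particular solution: y = 1 + 2e^(-5x)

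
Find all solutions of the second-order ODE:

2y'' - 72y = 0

Characteristic equation: 2r² - 72 = 0
Divide by 2: r² - 36 = 0
Roots: r = 6, -6 (distinct real)
General solution: y = C₁e^(6x) + C₂e^(-6x)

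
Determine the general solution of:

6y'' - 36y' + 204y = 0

Characteristic equation: 6r² - 36r + 204 = 0
Divide by 6: r² - 6r + 34 = 0
Roots: r = 3 ± 5i (complex conjugates)
General solution: y = e^(3x)(C₁cos(5x) + C₂sin(5x))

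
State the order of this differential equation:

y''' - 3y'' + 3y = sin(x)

The order is 3 (highest derivative is of order 3).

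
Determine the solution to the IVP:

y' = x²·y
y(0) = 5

General solution: y = Ce^(x³/3)
Applying IC y(0) = 5:
Particular solution: y = 5e^(x³/3)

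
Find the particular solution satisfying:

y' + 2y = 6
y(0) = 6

General solution: y = 3 + Ce^(-2x)
Applying y(0) = 6: C = 6 - 3 = 3
Particular solution: y = 3 + 3e^(-2x)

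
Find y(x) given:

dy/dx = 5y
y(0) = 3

General solution: y = Ce^(5x)
Applying IC y(0) = 3:
Particular solution: y = 3e^(5x)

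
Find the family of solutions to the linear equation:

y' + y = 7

Using integrating factor method:

General solution: y = 7 + Ce^(-x)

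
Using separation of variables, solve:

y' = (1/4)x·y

Separating variables and integrating:
ln|y| = x^2/8 + C

General solution: y = Ce^(x^2/8)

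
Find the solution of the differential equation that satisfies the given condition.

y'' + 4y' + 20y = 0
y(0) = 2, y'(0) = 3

General solution: y = e^(-2x)(C₁cos(4x) + C₂sin(4x))
Complex roots r = -2 ± 4i
Applying ICs: C₁ = 2, C₂ = 7/4
Particular solution: y = e^(-2x)(2cos(4x) + (7/4)sin(4x))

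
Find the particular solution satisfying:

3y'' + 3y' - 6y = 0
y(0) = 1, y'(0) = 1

General solution: y = C₁e^x + C₂e^(-2x)
Applying ICs: C₁ = 1, C₂ = 0
Particular solution: y = e^x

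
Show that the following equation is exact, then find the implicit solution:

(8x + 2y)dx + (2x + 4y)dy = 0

Verify exactness: ∂M/∂y = ∂N/∂x ✓
Find F(x,y) such that ∂F/∂x = M, ∂F/∂y = N
Solution: 4x² + 2xy + 2y² = C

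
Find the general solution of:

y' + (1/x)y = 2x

Using integrating factor method:

General solution: y = (2/3)x^2 + C/x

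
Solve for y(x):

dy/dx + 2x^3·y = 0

Using integrating factor method:

General solution: y = Ce^(-x^4/2)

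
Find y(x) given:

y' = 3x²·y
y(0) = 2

General solution: y = Ce^(x³)
Applying IC y(0) = 2:
Particular solution: y = 2e^(x³)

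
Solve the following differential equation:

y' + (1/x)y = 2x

Using integrating factor method:

General solution: y = (2/3)x^2 + C/x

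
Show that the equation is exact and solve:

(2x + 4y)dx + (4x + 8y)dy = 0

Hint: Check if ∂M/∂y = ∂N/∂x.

Verify exactness: ∂M/∂y = ∂N/∂x ✓
Find F(x,y) such that ∂F/∂x = M, ∂F/∂y = N
Solution: x² + 4xy + 4y² = C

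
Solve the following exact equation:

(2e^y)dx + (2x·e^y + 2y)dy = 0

Verify exactness: ∂M/∂y = ∂N/∂x ✓
Find F(x,y) such that ∂F/∂x = M, ∂F/∂y = N
Solution: 2x·e^y + y² = C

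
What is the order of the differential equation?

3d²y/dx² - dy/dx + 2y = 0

The order is 2 (highest derivative is of order 2).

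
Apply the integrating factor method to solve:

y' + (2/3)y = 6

Using integrating factor method:

General solution: y = 9 + Ce^(-2x/3)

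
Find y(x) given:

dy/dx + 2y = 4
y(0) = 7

General solution: y = 2 + Ce^(-2x)
Applying y(0) = 7: C = 7 - 2 = 5
Particular solution: y = 2 + 5e^(-2x)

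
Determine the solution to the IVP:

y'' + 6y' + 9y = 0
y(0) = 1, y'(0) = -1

General solution: y = (C₁ + C₂x)e^(-3x)
Repeated root r = -3
Applying ICs: C₁ = 1, C₂ = 2
Particular solution: y = (1 + 2x)e^(-3x)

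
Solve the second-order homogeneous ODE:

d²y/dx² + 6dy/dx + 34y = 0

Characteristic equation: r² + 6r + 34 = 0
Roots: r = -3 ± 5i (complex conjugates)
General solution: y = e^(-3x)(C₁cos(5x) + C₂sin(5x))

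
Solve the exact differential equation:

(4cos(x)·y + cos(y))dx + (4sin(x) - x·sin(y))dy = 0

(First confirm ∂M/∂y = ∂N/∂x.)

Verify exactness: ∂M/∂y = ∂N/∂x ✓
Find F(x,y) such that ∂F/∂x = M, ∂F/∂y = N
Solution: 4sin(x)·y + x·cos(y) = C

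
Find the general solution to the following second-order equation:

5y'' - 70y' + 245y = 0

Characteristic equation: 5r² - 70r + 245 = 0
Divide by 5: r² - 14r + 49 = 0
Factored: (r - 7)² = 0
Repeated root: r = 7
General solution: y = (C₁ + C₂x)e^(7x)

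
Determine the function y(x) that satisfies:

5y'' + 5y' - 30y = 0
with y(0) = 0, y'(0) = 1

General solution: y = C₁e^(2x) + C₂e^(-3x)
Applying ICs: C₁ = 1/5, C₂ = -1/5
Particular solution: y = (1/5)e^(2x) - (1/5)e^(-3x)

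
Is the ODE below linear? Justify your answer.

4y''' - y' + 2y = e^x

Yes. Linear (y and its derivatives appear to the first power only, no products of y terms)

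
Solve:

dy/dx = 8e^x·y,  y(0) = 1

General solution: y = Ce^(8e^x)
Applying IC y(0) = 1:
Particular solution: y = e^(8(e^x - 1))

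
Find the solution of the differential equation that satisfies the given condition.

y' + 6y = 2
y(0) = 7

General solution: y = 1/3 + Ce^(-6x)
Applying y(0) = 7: C = 7 - 1/3 = 20/3
Particular solution: y = 1/3 + (20/3)e^(-6x)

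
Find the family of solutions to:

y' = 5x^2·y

Separating variables and integrating:
ln|y| = 5x^3/3 + C

General solution: y = Ce^(5x^3/3)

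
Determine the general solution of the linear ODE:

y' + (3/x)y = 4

Using integrating factor method:

General solution: y = x + Cx^(-3)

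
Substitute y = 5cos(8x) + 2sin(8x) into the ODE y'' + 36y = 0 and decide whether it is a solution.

Verification:
y'' = -320cos(8x) - 128sin(8x)
y'' + 36y ≠ 0 (frequency mismatch: got 64 instead of 36)

No, it is not a solution.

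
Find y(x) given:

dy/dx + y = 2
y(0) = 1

General solution: y = 2 + Ce^(-x)
Applying y(0) = 1: C = 1 - 2 = -1
Particular solution: y = 2 - e^(-x)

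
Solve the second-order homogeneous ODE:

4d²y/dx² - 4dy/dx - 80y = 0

Characteristic equation: 4r² - 4r - 80 = 0
Divide by 4: r² - r - 20 = 0
Roots: r = 5, -4 (distinct real)
General solution: y = C₁e^(5x) + C₂e^(-4x)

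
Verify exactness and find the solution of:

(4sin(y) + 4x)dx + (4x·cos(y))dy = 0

Verify exactness: ∂M/∂y = ∂N/∂x ✓
Find F(x,y) such that ∂F/∂x = M, ∂F/∂y = N
Solution: 4x·sin(y) + 2x² = C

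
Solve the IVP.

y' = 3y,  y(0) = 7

General solution: y = Ce^(3x)
Applying IC y(0) = 7:
Particular solution: y = 7e^(3x)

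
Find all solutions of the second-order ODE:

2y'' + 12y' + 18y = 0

Characteristic equation: 2r² + 12r + 18 = 0
Divide by 2: r² + 6r + 9 = 0
Factored: (r + 3)² = 0
Repeated root: r = -3
General solution: y = (C₁ + C₂x)e^(-3x)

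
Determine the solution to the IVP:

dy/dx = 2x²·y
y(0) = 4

General solution: y = Ce^(2x³/3)
Applying IC y(0) = 4:
Particular solution: y = 4e^(2x³/3)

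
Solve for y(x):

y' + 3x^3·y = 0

Using integrating factor method:

General solution: y = Ce^(-3x^4/4)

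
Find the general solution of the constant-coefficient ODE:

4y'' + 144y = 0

Characteristic equation: 4r² + 144 = 0
Divide by 4: r² + 36 = 0
Roots: r = ±6i (complex conjugates)
General solution: y = C₁cos(6x) + C₂sin(6x)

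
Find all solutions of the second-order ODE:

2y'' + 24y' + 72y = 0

Characteristic equation: 2r² + 24r + 72 = 0
Divide by 2: r² + 12r + 36 = 0
Factored: (r + 6)² = 0
Repeated root: r = -6
General solution: y = (C₁ + C₂x)e^(-6x)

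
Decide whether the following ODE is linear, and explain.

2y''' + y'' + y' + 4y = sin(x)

Linear (y and its derivatives appear to the first power only, no products of y terms)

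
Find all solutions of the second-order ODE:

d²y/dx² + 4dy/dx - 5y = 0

Characteristic equation: r² + 4r - 5 = 0
Roots: r = 1, -5 (distinct real)
General solution: y = C₁e^x + C₂e^(-5x)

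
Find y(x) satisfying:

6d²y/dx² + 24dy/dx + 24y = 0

Characteristic equation: 6r² + 24r + 24 = 0
Divide by 6: r² + 4r + 4 = 0
Factored: (r + 2)² = 0
Repeated root: r = -2
General solution: y = (C₁ + C₂x)e^(-2x)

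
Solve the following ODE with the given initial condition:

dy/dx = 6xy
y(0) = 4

General solution: y = Ce^(3x²)
Applying IC y(0) = 4:
Particular solution: y = 4e^(3x²)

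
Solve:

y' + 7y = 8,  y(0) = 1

General solution: y = 8/7 + Ce^(-7x)
Applying y(0) = 1: C = 1 - 8/7 = -1/7
Particular solution: y = 8/7 - (1/7)e^(-7x)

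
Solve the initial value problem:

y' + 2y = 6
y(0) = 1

General solution: y = 3 + Ce^(-2x)
Applying y(0) = 1: C = 1 - 3 = -2
Particular solution: y = 3 - 2e^(-2x)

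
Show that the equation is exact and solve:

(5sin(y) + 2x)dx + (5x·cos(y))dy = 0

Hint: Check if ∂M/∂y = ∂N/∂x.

Verify exactness: ∂M/∂y = ∂N/∂x ✓
Find F(x,y) such that ∂F/∂x = M, ∂F/∂y = N
Solution: 5x·sin(y) + x² = C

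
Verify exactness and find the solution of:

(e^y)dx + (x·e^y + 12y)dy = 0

Verify exactness: ∂M/∂y = ∂N/∂x ✓
Find F(x,y) such that ∂F/∂x = M, ∂F/∂y = N
Solution: x·e^y + 6y² = C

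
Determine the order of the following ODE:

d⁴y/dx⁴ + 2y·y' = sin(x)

The order is 4 (highest derivative is of order 4).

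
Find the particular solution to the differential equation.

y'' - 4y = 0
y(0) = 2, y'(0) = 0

General solution: y = C₁e^(2x) + C₂e^(-2x)
Applying ICs: C₁ = 1, C₂ = 1
Particular solution: y = e^(2x) + e^(-2x)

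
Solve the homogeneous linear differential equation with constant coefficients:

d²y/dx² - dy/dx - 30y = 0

Characteristic equation: r² - r - 30 = 0
Roots: r = 6, -5 (distinct real)
General solution: y = C₁e^(6x) + C₂e^(-5x)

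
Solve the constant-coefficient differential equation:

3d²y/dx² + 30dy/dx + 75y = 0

Characteristic equation: 3r² + 30r + 75 = 0
Divide by 3: r² + 10r + 25 = 0
Factored: (r + 5)² = 0
Repeated root: r = -5
General solution: y = (C₁ + C₂x)e^(-5x)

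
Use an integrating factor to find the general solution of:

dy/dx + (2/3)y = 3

Using integrating factor method:

General solution: y = 9/2 + Ce^(-2x/3)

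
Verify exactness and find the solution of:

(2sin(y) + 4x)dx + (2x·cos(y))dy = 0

Verify exactness: ∂M/∂y = ∂N/∂x ✓
Find F(x,y) such that ∂F/∂x = M, ∂F/∂y = N
Solution: 2x·sin(y) + 2x² = C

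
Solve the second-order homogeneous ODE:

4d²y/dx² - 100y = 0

Characteristic equation: 4r² - 100 = 0
Divide by 4: r² - 25 = 0
Roots: r = 5, -5 (distinct real)
General solution: y = C₁e^(5x) + C₂e^(-5x)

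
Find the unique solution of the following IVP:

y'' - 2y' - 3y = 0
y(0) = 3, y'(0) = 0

General solution: y = C₁e^(3x) + C₂e^(-x)
Applying ICs: C₁ = 3/4, C₂ = 9/4
Particular solution: y = (3/4)e^(3x) + (9/4)e^(-x)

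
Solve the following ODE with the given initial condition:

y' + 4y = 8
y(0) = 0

General solution: y = 2 + Ce^(-4x)
Applying y(0) = 0: C = 0 - 2 = -2
Particular solution: y = 2 - 2e^(-4x)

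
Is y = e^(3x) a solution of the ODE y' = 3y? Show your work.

Verification:
y = e^(3x)
y' = 3e^(3x)
3y = 3e^(3x)
y' = 3y ✓

Yes, it is a solution.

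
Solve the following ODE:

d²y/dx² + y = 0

Characteristic equation: r² + 1 = 0
Roots: r = ±i (complex conjugates)
General solution: y = C₁cos(x) + C₂sin(x)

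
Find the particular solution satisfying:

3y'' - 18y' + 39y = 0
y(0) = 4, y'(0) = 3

General solution: y = e^(3x)(C₁cos(2x) + C₂sin(2x))
Complex roots r = 3 ± 2i
Applying ICs: C₁ = 4, C₂ = -9/2
Particular solution: y = e^(3x)(4cos(2x) - (9/2)sin(2x))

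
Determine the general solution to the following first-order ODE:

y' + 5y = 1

Using integrating factor method:

General solution: y = 1/5 + Ce^(-5x)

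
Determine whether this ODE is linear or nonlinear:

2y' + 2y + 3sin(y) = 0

Nonlinear (sin(y) is nonlinear in y)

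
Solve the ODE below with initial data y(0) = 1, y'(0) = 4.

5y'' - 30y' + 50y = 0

General solution: y = e^(3x)(C₁cos(x) + C₂sin(x))
Complex roots r = 3 ± i
Applying ICs: C₁ = 1, C₂ = 1
Particular solution: y = e^(3x)(cos(x) + sin(x))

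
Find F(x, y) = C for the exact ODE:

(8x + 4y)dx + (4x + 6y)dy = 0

Verify exactness: ∂M/∂y = ∂N/∂x ✓
Find F(x,y) such that ∂F/∂x = M, ∂F/∂y = N
Solution: 4x² + 4xy + 3y² = C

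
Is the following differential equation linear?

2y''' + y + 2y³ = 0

No. Nonlinear (y³ term)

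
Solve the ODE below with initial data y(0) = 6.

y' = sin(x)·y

General solution: y = Ce^(-cos(x))
Applying IC y(0) = 6:
Particular solution: y = 6e^(1-cos(x))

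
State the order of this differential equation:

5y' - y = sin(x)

The order is 1 (highest derivative is of order 1).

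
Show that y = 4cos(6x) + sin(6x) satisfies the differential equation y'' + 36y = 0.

Verification:
y'' = -144cos(6x) - 36sin(6x)
y'' + 36y = 0 ✓

Yes, it is a solution.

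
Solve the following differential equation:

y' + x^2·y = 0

Using integrating factor method:

General solution: y = Ce^(-x^3/3)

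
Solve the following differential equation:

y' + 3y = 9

Using integrating factor method:

General solution: y = 3 + Ce^(-3x)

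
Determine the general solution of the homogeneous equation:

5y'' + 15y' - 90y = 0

Characteristic equation: 5r² + 15r - 90 = 0
Divide by 5: r² + 3r - 18 = 0
Roots: r = 3, -6 (distinct real)
General solution: y = C₁e^(3x) + C₂e^(-6x)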